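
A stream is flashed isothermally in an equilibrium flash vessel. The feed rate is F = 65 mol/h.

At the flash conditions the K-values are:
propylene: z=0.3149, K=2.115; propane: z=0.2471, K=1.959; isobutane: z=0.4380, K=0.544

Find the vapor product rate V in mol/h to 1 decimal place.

V = 52.8 mol/h

Rachford–Rice: g(V/F) = Σ zᵢ(Kᵢ−1)/(1+V/F(Kᵢ−1)) = 0.
Check two-phase: ΣzᵢKᵢ = 1.3884 > 1 and Σzᵢ/Kᵢ = 1.0802 > 1, so g(0) = 0.3884 > 0 and g(1) = -0.0802 < 0.
Iterate (Newton) starting at V/F = 0.65:
  V/F = 0.6500: g = 0.06568, g' = -0.4018 → V/F = 0.8135
  V/F = 0.8135: g = -0.00027, g' = -0.4095 → V/F = 0.8128
Converged at V/F = 0.8128.
Then V = V/F·F = 0.8128·65 = 52.8 mol/h and L = F − V = 12.2 mol/h.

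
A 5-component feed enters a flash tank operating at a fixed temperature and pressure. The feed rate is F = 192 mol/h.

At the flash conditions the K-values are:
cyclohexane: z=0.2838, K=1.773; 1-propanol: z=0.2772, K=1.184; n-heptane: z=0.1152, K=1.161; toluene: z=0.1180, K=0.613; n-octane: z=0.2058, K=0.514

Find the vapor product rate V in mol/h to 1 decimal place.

V = 125.8 mol/h

Iterate (Newton) starting at β = 0.68:
  β = 0.6800: g = -0.00552, g' = -0.2237 → β = 0.6553
  β = 0.6553: g = -0.00003, g' = -0.2210 → β = 0.6552
Converged at β = 0.6552.
Then V = β·F = 0.6552·192 = 125.8 mol/h and L = F − V = 66.2 mol/h.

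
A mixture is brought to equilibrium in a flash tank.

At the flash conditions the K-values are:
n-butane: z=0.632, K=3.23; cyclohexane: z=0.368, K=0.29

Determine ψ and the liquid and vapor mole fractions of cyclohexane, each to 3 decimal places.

ψ = 0.725, x_cyclohexane = 0.759, y_cyclohexane = 0.220

Newton–Raphson from ψ = 0.7:
  ψ = 0.700: g = 0.0309, g' = -1.212 → ψ = 0.725
Converged at ψ = 0.725.
Compositions from xᵢ = zᵢ/(1+ψ(Kᵢ−1)), yᵢ = Kᵢxᵢ:
  n-butane: x = 0.241, y = 0.780
  cyclohexane: x = 0.759, y = 0.220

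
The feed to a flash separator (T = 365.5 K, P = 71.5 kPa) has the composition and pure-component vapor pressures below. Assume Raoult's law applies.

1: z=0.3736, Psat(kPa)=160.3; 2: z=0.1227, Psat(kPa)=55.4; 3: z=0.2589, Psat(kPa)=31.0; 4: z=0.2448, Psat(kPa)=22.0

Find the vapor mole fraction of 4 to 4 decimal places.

y_4 = 0.0854

Raoult's law: Kᵢ = Pᵢˢᵃᵗ/P = Pᵢˢᵃᵗ/71.5.
  K_1 = 160.3/71.5 = 2.241958, K_2 = 55.4/71.5 = 0.774825, K_3 = 31.0/71.5 = 0.433566, K_4 = 22.0/71.5 = 0.307692
Rachford–Rice: g(ψ) = Σ zᵢ(Kᵢ−1)/(1+ψ(Kᵢ−1)) = 0.
Check two-phase: ΣzᵢKᵢ = 1.1202 > 1 and Σzᵢ/Kᵢ = 1.7177 > 1, so g(0) = 0.1202 > 0 and g(1) = -0.7177 < 0.
Newton iteration, ψ⁰ = 0.65:
  ψ = 0.6500: g = -0.31588, g' = -0.7809 → ψ = 0.2455
  ψ = 0.2455: g = -0.04819, g' = -0.6278 → ψ = 0.1687
  ψ = 0.1687: g = 0.00084, g' = -0.6526 → ψ = 0.1700
Converged at ψ = 0.1700.
Compositions from xᵢ = zᵢ/(1+ψ(Kᵢ−1)), yᵢ = Kᵢxᵢ:
  1: x = 0.3085, y = 0.6916
  2: x = 0.1276, y = 0.0989
  3: x = 0.2865, y = 0.1242
  4: x = 0.2775, y = 0.0854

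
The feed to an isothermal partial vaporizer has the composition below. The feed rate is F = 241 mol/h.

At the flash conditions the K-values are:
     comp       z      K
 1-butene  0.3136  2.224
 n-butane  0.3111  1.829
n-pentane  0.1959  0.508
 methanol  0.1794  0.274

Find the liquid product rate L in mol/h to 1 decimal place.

L = 86.8 mol/h

Newton iteration, ψ⁰ = 0.66:
  ψ = 0.6600: g = -0.01378, g' = -0.6856 → ψ = 0.6399
  ψ = 0.6399: g = -0.00016, g' = -0.6699 → ψ = 0.6397
Converged at ψ = 0.6397.
Then V = ψ·F = 0.6397·241 = 154.2 mol/h and L = F − V = 86.8 mol/h.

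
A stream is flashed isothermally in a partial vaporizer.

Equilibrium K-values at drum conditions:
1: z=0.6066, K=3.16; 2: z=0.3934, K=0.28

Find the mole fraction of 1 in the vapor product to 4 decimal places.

Let β = V/F and solve Σ zᵢ(Kᵢ−1)/(1+β(Kᵢ−1)) = 0.
g(0) = ΣzᵢKᵢ − 1 = 1.0270 and g(1) = 1 − Σzᵢ/Kᵢ = -0.5970, so a root lies in (0, 1).
Iterate (Newton) starting at β = 0.52:
  β = 0.5200: g = 0.16435, g' = -1.1489 → β = 0.6631
  β = 0.6631: g = -0.00328, g' = -1.2251 → β = 0.6604
Converged at β = 0.6604.
Compositions from xᵢ = zᵢ/(1+β(Kᵢ−1)), yᵢ = Kᵢxᵢ:
  1: x = 0.2500, y = 0.7900
  2: x = 0.7500, y = 0.2100

y_1 = 0.7900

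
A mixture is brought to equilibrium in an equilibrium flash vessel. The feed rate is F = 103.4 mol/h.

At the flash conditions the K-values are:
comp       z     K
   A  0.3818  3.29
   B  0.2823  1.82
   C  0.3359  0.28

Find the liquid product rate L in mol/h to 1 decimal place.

Material balance + equilibrium reduce to Σ zᵢ(Kᵢ−1)/(1+ψ(Kᵢ−1)) = 0.
Feasibility: ΣzᵢKᵢ = 1.8640, Σzᵢ/Kᵢ = 1.4708 — both > 1, two phases present.
Newton–Raphson from ψ = 0.44:
  ψ = 0.4400: g = 0.25162, g' = -0.9723 → ψ = 0.6988
  ψ = 0.6988: g = -0.00332, g' = -1.0782 → ψ = 0.6957
Converged at ψ = 0.6957.
Then V = ψ·F = 0.6957·103.4 = 71.9 mol/h and L = F − V = 31.5 mol/h.

L = 31.5 mol/h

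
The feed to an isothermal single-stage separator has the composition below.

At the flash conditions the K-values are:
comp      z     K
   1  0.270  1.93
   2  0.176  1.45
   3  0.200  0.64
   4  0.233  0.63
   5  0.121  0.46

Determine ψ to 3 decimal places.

ψ = 0.336

Newton–Raphson from ψ = 0.33:
  ψ = 0.330: g = 0.0017, g' = -0.291 → ψ = 0.336
Converged at ψ = 0.336.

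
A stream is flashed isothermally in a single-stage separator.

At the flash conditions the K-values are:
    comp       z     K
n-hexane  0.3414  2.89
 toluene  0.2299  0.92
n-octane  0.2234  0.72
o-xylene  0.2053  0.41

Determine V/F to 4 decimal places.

V/F = 0.6439

Rachford–Rice: g(V/F) = Σ zᵢ(Kᵢ−1)/(1+V/F(Kᵢ−1)) = 0.
g(0) = ΣzᵢKᵢ − 1 = 0.4432 and g(1) = 1 − Σzᵢ/Kᵢ = -0.1790, so a root lies in (0, 1).
Newton iteration, V/F⁰ = 0.5:
  V/F = 0.5000: g = 0.06804, g' = -0.4914 → V/F = 0.6385
  V/F = 0.6385: g = 0.00253, g' = -0.4620 → V/F = 0.6439
Converged at V/F = 0.6439.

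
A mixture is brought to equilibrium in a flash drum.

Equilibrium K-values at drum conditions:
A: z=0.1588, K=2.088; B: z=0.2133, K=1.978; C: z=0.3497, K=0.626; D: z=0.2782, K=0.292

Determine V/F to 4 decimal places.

Material balance + equilibrium reduce to Σ zᵢ(Kᵢ−1)/(1+V/F(Kᵢ−1)) = 0.
g(0) = ΣzᵢKᵢ − 1 = 0.0536 and g(1) = 1 − Σzᵢ/Kᵢ = -0.6953, so a root lies in (0, 1).
Newton–Raphson from V/F = 0.53:
  V/F = 0.5300: g = -0.23141, g' = -0.5975 → V/F = 0.1427
  V/F = 0.1427: g = -0.02464, g' = -0.5251 → V/F = 0.0958
  V/F = 0.0958: g = 0.00028, g' = -0.5378 → V/F = 0.0963
Converged at V/F = 0.0963.

V/F = 0.0963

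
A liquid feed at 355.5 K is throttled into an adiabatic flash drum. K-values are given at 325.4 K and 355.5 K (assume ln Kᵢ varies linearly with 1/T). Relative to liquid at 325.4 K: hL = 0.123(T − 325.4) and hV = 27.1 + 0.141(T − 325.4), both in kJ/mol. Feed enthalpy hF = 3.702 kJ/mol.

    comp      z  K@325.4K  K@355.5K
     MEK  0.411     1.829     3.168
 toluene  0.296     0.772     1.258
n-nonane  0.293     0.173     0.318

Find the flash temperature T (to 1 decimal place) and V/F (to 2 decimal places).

Adiabatic flash: solve Rachford–Rice at each trial T, then check hF = ψ·hV(T) + (1−ψ)·hL(T).
  T = 325.4 K: K = (1.829, 0.772, 0.173), RR gives ψ = 0.062, H_out = 1.691 kJ/mol
  T = 355.5 K: K = (3.168, 1.258, 0.318), RR gives ψ = 0.743, H_out = 24.249 kJ/mol
  T = 340.4 K: K = (2.434, 0.995, 0.237), RR gives ψ = 0.474, H_out = 14.806 kJ/mol
  T = 332.9 K: K = (2.117, 0.879, 0.203), RR gives ψ = 0.300, H_out = 9.094 kJ/mol
  T = 329.1 K: K = (1.967, 0.824, 0.188), RR gives ψ = 0.191, H_out = 5.635 kJ/mol
  T = 327.2 K: K = (1.895, 0.797, 0.180), RR gives ψ = 0.128, H_out = 3.695 kJ/mol
Linear interpolation between T = 327.2 (H_out = 3.695) and T = 329.1 (H_out = 5.635) on hF = 3.702 gives T ≈ 327.2 K, at which ψ = 0.13.

T = 327.2 K, V/F = 0.13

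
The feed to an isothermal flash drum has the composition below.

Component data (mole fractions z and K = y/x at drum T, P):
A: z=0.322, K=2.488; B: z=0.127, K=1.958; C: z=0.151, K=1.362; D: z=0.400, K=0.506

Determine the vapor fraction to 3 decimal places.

ψ = 0.807

Material balance + equilibrium reduce to Σ zᵢ(Kᵢ−1)/(1+ψ(Kᵢ−1)) = 0.
g(0) = ΣzᵢKᵢ − 1 = 0.458 and g(1) = 1 − Σzᵢ/Kᵢ = -0.096, so a root lies in (0, 1).
Newton iteration, ψ⁰ = 0.5:
  ψ = 0.500: g = 0.1409, g' = -0.474 → ψ = 0.797
  ψ = 0.797: g = 0.0046, g' = -0.464 → ψ = 0.807
Converged at ψ = 0.807.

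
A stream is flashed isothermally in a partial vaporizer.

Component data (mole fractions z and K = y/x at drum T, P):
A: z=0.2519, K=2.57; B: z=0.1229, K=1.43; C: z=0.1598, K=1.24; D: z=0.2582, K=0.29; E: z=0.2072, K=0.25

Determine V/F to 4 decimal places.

V/F = 0.1859

Rachford–Rice: g(V/F) = Σ zᵢ(Kᵢ−1)/(1+V/F(Kᵢ−1)) = 0.
g(0) = ΣzᵢKᵢ − 1 = 0.1480 and g(1) = 1 − Σzᵢ/Kᵢ = -1.0320, so a root lies in (0, 1).
Newton iteration, V/F⁰ = 0.34:
  V/F = 0.3400: g = -0.11084, g' = -0.7253 → V/F = 0.1872
  V/F = 0.1872: g = -0.00092, g' = -0.7296 → V/F = 0.1859
Converged at V/F = 0.1859.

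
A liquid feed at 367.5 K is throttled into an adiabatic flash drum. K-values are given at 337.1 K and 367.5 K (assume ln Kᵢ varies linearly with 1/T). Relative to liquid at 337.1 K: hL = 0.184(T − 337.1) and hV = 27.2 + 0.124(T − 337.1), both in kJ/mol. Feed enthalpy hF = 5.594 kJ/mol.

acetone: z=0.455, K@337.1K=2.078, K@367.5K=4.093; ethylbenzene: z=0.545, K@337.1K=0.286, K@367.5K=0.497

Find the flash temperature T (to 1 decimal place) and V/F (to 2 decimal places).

Adiabatic flash: solve Rachford–Rice at each trial T, then check hF = ψ·hV(T) + (1−ψ)·hL(T).
  T = 337.1 K: K = (2.078, 0.286), RR gives ψ = 0.132, H_out = 3.582 kJ/mol
  T = 367.5 K: K = (4.093, 0.497), RR gives ψ = 0.728, H_out = 24.077 kJ/mol
  T = 352.3 K: K = (2.959, 0.382), RR gives ψ = 0.458, H_out = 14.825 kJ/mol
  T = 344.7 K: K = (2.490, 0.331), RR gives ψ = 0.315, H_out = 9.813 kJ/mol
  T = 340.9 K: K = (2.277, 0.308), RR gives ψ = 0.231, H_out = 6.923 kJ/mol
  T = 339.0 K: K = (2.176, 0.297), RR gives ψ = 0.184, H_out = 5.322 kJ/mol
Linear interpolation between T = 339.0 (H_out = 5.322) and T = 340.9 (H_out = 6.923) on hF = 5.594 gives T ≈ 339.3 K, at which ψ = 0.19.

T = 339.3 K, V/F = 0.19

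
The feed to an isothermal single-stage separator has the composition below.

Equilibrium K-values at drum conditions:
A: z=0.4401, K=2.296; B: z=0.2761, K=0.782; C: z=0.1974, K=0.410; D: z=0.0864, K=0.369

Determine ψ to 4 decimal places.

Let ψ = V/F and solve Σ zᵢ(Kᵢ−1)/(1+ψ(Kᵢ−1)) = 0.
Check two-phase: ΣzᵢKᵢ = 1.3392 > 1 and Σzᵢ/Kᵢ = 1.2604 > 1, so g(0) = 0.3392 > 0 and g(1) = -0.2604 < 0.
Iterate (Newton) starting at ψ = 0.5:
  ψ = 0.5000: g = 0.03370, g' = -0.5004 → ψ = 0.5673
  ψ = 0.5673: g = 0.00002, g' = -0.5013 → ψ = 0.5674
Converged at ψ = 0.5674.

ψ = 0.5674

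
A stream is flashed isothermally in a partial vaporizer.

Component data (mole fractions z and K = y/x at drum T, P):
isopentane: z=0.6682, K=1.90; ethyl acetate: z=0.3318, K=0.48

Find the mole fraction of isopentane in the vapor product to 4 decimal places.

Newton iteration, ψ⁰ = 0.69:
  ψ = 0.6900: g = 0.10191, g' = -0.4242 → ψ = 0.9302
  ψ = 0.9302: g = -0.00686, g' = -0.4970 → ψ = 0.9164
  ψ = 0.9164: g = -0.00005, g' = -0.4900 → ψ = 0.9163
Converged at ψ = 0.9163.
Compositions from xᵢ = zᵢ/(1+ψ(Kᵢ−1)), yᵢ = Kᵢxᵢ:
  isopentane: x = 0.3662, y = 0.6958
  ethyl acetate: x = 0.6338, y = 0.3042

y_isopentane = 0.6958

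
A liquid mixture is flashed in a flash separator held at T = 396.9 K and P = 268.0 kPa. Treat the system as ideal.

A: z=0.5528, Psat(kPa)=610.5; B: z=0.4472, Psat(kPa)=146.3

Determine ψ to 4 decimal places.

Raoult's law: Kᵢ = Pᵢˢᵃᵗ/P = Pᵢˢᵃᵗ/268.0.
  K_A = 610.5/268.0 = 2.277985, K_B = 146.3/268.0 = 0.545896
Let ψ = V/F and solve Σ zᵢ(Kᵢ−1)/(1+ψ(Kᵢ−1)) = 0.
g(0) = ΣzᵢKᵢ − 1 = 0.5034 and g(1) = 1 − Σzᵢ/Kᵢ = -0.0619, so a root lies in (0, 1).
Newton iteration, ψ⁰ = 0.5:
  ψ = 0.5000: g = 0.16831, g' = -0.4905 → ψ = 0.8432
  ψ = 0.8432: g = 0.01097, g' = -0.4513 → ψ = 0.8675
  ψ = 0.8675: g = -0.00003, g' = -0.4541 → ψ = 0.8674
Converged at ψ = 0.8674.

ψ = 0.8674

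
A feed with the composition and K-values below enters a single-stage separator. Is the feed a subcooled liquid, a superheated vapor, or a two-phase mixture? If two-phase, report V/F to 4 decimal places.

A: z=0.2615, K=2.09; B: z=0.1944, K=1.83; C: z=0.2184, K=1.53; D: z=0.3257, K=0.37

two-phase, V/F = 0.6679

ΣzᵢKᵢ = 1.3569; Σzᵢ/Kᵢ = 1.2544.
Both exceed 1, so a two-phase solution exists.
Newton iteration, ψ⁰ = 0.33:
  ψ = 0.3300: g = 0.17576, g' = -0.5011 → ψ = 0.6808
  ψ = 0.6808: g = -0.00751, g' = -0.5865 → ψ = 0.6680
  ψ = 0.6680: g = -0.00005, g' = -0.5783 → ψ = 0.6679
Converged at ψ = 0.6679.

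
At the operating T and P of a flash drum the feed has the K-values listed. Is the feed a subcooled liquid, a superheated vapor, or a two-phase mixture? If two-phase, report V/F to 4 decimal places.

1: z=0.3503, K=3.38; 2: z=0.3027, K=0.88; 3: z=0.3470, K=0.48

two-phase, V/F = 0.6794

ΣzᵢKᵢ = 1.6169; Σzᵢ/Kᵢ = 1.1705.
Both exceed 1, so a two-phase solution exists.
Material balance + equilibrium reduce to Σ zᵢ(Kᵢ−1)/(1+ψ(Kᵢ−1)) = 0.
Newton–Raphson from ψ = 0.35:
  ψ = 0.3500: g = 0.19633, g' = -0.7355 → ψ = 0.6169
  ψ = 0.6169: g = 0.03288, g' = -0.5342 → ψ = 0.6785
  ψ = 0.6785: g = 0.00050, g' = -0.5194 → ψ = 0.6794
Converged at ψ = 0.6794.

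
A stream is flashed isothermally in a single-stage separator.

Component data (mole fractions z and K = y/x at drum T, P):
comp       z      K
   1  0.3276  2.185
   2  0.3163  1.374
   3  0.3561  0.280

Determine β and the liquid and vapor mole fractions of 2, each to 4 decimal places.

β = 0.4101, x_2 = 0.2742, y_2 = 0.3768

Newton–Raphson from β = 0.46:
  β = 0.4600: g = -0.03118, g' = -0.6376 → β = 0.4111
  β = 0.4111: g = -0.00062, g' = -0.6137 → β = 0.4101
Converged at β = 0.4101.
Compositions from xᵢ = zᵢ/(1+β(Kᵢ−1)), yᵢ = Kᵢxᵢ:
  1: x = 0.2205, y = 0.4817
  2: x = 0.2742, y = 0.3768
  3: x = 0.5053, y = 0.1415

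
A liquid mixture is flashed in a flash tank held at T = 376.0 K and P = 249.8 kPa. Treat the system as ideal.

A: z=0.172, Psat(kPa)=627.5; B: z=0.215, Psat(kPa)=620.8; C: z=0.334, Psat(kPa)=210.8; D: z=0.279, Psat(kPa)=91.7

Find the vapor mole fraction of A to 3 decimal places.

Raoult's law: Kᵢ = Pᵢˢᵃᵗ/P = Pᵢˢᵃᵗ/249.8.
  K_A = 627.5/249.8 = 2.51201, K_B = 620.8/249.8 = 2.48519, K_C = 210.8/249.8 = 0.84388, K_D = 91.7/249.8 = 0.36709
Let ψ = V/F and solve Σ zᵢ(Kᵢ−1)/(1+ψ(Kᵢ−1)) = 0.
g(0) = ΣzᵢKᵢ − 1 = 0.351 and g(1) = 1 − Σzᵢ/Kᵢ = -0.311, so a root lies in (0, 1).
Iterate (Newton) starting at ψ = 0.5:
  ψ = 0.500: g = 0.0165, g' = -0.532 → ψ = 0.531
Converged at ψ = 0.531.
Compositions from xᵢ = zᵢ/(1+ψ(Kᵢ−1)), yᵢ = Kᵢxᵢ:
  A: x = 0.095, y = 0.240
  B: x = 0.120, y = 0.299
  C: x = 0.364, y = 0.307
  D: x = 0.420, y = 0.154

y_A = 0.240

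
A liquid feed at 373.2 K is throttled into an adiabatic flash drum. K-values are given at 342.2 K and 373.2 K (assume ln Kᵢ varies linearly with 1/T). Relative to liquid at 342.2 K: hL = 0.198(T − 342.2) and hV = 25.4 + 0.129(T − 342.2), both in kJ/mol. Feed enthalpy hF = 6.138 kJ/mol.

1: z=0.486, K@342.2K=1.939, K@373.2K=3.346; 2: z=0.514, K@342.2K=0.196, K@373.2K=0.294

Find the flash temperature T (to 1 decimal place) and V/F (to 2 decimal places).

T = 349.0 K, V/F = 0.19

Adiabatic flash: solve Rachford–Rice at each trial T, then check hF = ψ·hV(T) + (1−ψ)·hL(T).
  T = 342.2 K: K = (1.939, 0.196), RR gives ψ = 0.057, H_out = 1.450 kJ/mol
  T = 373.2 K: K = (3.346, 0.294), RR gives ψ = 0.469, H_out = 17.054 kJ/mol
  T = 357.7 K: K = (2.577, 0.242), RR gives ψ = 0.315, H_out = 10.744 kJ/mol
  T = 349.9 K: K = (2.241, 0.218), RR gives ψ = 0.207, H_out = 6.681 kJ/mol
  T = 346.0 K: K = (2.084, 0.207), RR gives ψ = 0.139, H_out = 4.235 kJ/mol
  T = 347.9 K: K = (2.159, 0.212), RR gives ψ = 0.174, H_out = 5.471 kJ/mol
Linear interpolation between T = 347.9 (H_out = 5.471) and T = 349.9 (H_out = 6.681) on hF = 6.138 gives T ≈ 349.0 K, at which ψ = 0.19.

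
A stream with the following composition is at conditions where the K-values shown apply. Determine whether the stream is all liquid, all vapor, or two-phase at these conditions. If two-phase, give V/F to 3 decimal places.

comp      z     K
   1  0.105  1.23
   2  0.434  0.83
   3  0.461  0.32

all liquid

ΣzᵢKᵢ = 0.637; Σzᵢ/Kᵢ = 2.049.
Since ΣzᵢKᵢ < 1 the mixture is below its bubble point — single liquid phase.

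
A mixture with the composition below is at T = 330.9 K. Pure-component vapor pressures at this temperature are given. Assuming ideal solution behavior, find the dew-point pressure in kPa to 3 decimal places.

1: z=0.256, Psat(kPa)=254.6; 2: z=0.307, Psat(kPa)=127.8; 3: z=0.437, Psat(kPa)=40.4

Pdew = 70.301 kPa

At the dew point ψ → 1, so Σzᵢ/Kᵢ = 1 with Kᵢ = Pᵢˢᵃᵗ/P ⇒ 1/P = Σzᵢ/Pᵢˢᵃᵗ.
1/P = 0.256/254.6 + 0.307/127.8 + 0.437/40.4 = 0.014225 ⇒ P = 70.301 kPa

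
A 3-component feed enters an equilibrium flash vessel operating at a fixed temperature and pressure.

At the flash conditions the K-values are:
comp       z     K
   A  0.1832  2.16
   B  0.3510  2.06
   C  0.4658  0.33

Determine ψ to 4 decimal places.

Material balance + equilibrium reduce to Σ zᵢ(Kᵢ−1)/(1+ψ(Kᵢ−1)) = 0.
g(0) = ΣzᵢKᵢ − 1 = 0.2725 and g(1) = 1 − Σzᵢ/Kᵢ = -0.6667, so a root lies in (0, 1).
Iterate (Newton) starting at ψ = 0.33:
  ψ = 0.3300: g = 0.02865, g' = -0.6900 → ψ = 0.3715
  ψ = 0.3715: g = -0.00007, g' = -0.6941 → ψ = 0.3714
Converged at ψ = 0.3714.

ψ = 0.3714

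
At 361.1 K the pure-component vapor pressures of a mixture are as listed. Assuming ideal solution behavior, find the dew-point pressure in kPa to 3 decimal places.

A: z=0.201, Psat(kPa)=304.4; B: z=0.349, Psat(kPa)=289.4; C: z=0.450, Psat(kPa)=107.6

Pdew = 165.333 kPa

At the dew point ψ → 1, so Σzᵢ/Kᵢ = 1 with Kᵢ = Pᵢˢᵃᵗ/P ⇒ 1/P = Σzᵢ/Pᵢˢᵃᵗ.
1/P = 0.201/304.4 + 0.349/289.4 + 0.450/107.6 = 0.006048 ⇒ P = 165.333 kPa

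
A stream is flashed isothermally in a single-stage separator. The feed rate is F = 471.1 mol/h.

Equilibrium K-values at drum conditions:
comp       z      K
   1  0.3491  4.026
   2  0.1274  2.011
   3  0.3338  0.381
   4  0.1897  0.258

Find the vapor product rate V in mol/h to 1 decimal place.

V = 228.2 mol/h

Material balance + equilibrium reduce to Σ zᵢ(Kᵢ−1)/(1+ψ(Kᵢ−1)) = 0.
Feasibility: ΣzᵢKᵢ = 1.8378, Σzᵢ/Kᵢ = 1.7614 — both > 1, two phases present.
Newton iteration, ψ⁰ = 0.5:
  ψ = 0.5000: g = -0.01710, g' = -1.0959 → ψ = 0.4844
Converged at ψ = 0.4844.
Then V = ψ·F = 0.4844·471.1 = 228.2 mol/h and L = F − V = 242.9 mol/h.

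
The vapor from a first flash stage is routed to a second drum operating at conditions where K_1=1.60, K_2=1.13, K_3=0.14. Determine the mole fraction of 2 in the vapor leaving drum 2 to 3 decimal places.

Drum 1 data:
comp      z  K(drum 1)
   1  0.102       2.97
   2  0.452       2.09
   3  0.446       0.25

Drum 1:
Material balance + equilibrium reduce to Σ zᵢ(Kᵢ−1)/(1+ψ₁(Kᵢ−1)) = 0.
Check two-phase: ΣzᵢKᵢ = 1.359 > 1 and Σzᵢ/Kᵢ = 2.035 > 1, so g(0) = 0.359 > 0 and g(1) = -1.035 < 0.
Newton–Raphson from ψ₁ = 0.5:
  ψ₁ = 0.500: g = -0.1151, g' = -0.968 → ψ₁ = 0.381
  ψ₁ = 0.381: g = -0.0055, g' = -0.889 → ψ₁ = 0.375
Converged at ψ₁ = 0.375.
Drum-1 compositions:
  1: x = 0.059, y = 0.174
  2: x = 0.321, y = 0.671
  3: x = 0.620, y = 0.155
Drum-2 feed = drum-1 vapor: z₂ = (0.1743, 0.6706, 0.1551).
Drum 2:
Rachford–Rice: g(ψ₂) = Σ zᵢ(Kᵢ−1)/(1+ψ₂(Kᵢ−1)) = 0.
Feasibility: ΣzᵢKᵢ = 1.058, Σzᵢ/Kᵢ = 1.810 — both > 1, two phases present.
Iterate (Newton) starting at ψ₂ = 0.46:
  ψ₂ = 0.460: g = -0.0565, g' = -0.363 → ψ₂ = 0.304
  ψ₂ = 0.304: g = -0.0084, g' = -0.266 → ψ₂ = 0.273
  ψ₂ = 0.273: g = -0.0002, g' = -0.253 → ψ₂ = 0.272
Converged at ψ₂ = 0.272.
  1: x = 0.150, y = 0.240
  2: x = 0.648, y = 0.732
  3: x = 0.202, y = 0.028

y_2 (drum 2) = 0.732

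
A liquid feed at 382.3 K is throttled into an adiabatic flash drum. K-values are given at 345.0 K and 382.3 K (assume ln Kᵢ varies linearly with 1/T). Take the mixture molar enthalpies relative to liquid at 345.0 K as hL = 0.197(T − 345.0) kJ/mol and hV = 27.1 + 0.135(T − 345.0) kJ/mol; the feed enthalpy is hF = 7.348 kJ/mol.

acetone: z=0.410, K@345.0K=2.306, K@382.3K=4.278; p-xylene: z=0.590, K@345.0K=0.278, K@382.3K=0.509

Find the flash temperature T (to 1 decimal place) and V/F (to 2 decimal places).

Adiabatic flash: solve Rachford–Rice at each trial T, then check hF = ψ·hV(T) + (1−ψ)·hL(T).
  T = 345.0 K: K = (2.306, 0.278), RR gives ψ = 0.116, H_out = 3.146 kJ/mol
  T = 382.3 K: K = (4.278, 0.509), RR gives ψ = 0.655, H_out = 23.585 kJ/mol
  T = 363.6 K: K = (3.188, 0.382), RR gives ψ = 0.394, H_out = 13.875 kJ/mol
  T = 354.3 K: K = (2.723, 0.327), RR gives ψ = 0.267, H_out = 8.912 kJ/mol
  T = 349.6 K: K = (2.506, 0.302), RR gives ψ = 0.195, H_out = 6.146 kJ/mol
  T = 352.0 K: K = (2.616, 0.314), RR gives ψ = 0.233, H_out = 7.589 kJ/mol
Linear interpolation between T = 349.6 (H_out = 6.146) and T = 352.0 (H_out = 7.589) on hF = 7.348 gives T ≈ 351.6 K, at which ψ = 0.23.

T = 351.6 K, V/F = 0.23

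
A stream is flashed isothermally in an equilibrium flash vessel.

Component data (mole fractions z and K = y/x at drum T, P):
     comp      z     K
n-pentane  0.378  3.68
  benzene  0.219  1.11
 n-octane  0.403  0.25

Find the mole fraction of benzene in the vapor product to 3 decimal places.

Rachford–Rice: g(V/F) = Σ zᵢ(Kᵢ−1)/(1+V/F(Kᵢ−1)) = 0.
Feasibility: ΣzᵢKᵢ = 1.735, Σzᵢ/Kᵢ = 1.912 — both > 1, two phases present.
Newton–Raphson from V/F = 0.36:
  V/F = 0.360: g = 0.1247, g' = -1.131 → V/F = 0.470
  V/F = 0.470: g = 0.0041, g' = -1.075 → V/F = 0.474
Converged at V/F = 0.474.
Compositions from xᵢ = zᵢ/(1+V/F(Kᵢ−1)), yᵢ = Kᵢxᵢ:
  n-pentane: x = 0.166, y = 0.613
  benzene: x = 0.208, y = 0.231
  n-octane: x = 0.625, y = 0.156

y_benzene = 0.231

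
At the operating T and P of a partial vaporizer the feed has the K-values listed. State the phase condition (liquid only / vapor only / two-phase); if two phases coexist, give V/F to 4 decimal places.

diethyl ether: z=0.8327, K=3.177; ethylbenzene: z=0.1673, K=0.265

vapor only

ΣzᵢKᵢ = 2.6898; Σzᵢ/Kᵢ = 0.8934.
Since Σzᵢ/Kᵢ < 1 the mixture is above its dew point — single vapor phase.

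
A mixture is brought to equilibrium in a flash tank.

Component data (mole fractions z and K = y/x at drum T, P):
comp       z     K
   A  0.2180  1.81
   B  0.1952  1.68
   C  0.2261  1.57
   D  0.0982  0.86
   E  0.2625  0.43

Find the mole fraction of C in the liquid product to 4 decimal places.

x_C = 0.1566

Iterate (Newton) starting at ψ = 0.47:
  ψ = 0.4700: g = 0.11103, g' = -0.3339 → ψ = 0.8025
  ψ = 0.8025: g = -0.00995, g' = -0.4171 → ψ = 0.7787
  ψ = 0.7787: g = -0.00014, g' = -0.4058 → ψ = 0.7783
Converged at ψ = 0.7783.
Compositions from xᵢ = zᵢ/(1+ψ(Kᵢ−1)), yᵢ = Kᵢxᵢ:
  A: x = 0.1337, y = 0.2420
  B: x = 0.1276, y = 0.2144
  C: x = 0.1566, y = 0.2459
  D: x = 0.1102, y = 0.0948
  E: x = 0.4718, y = 0.2029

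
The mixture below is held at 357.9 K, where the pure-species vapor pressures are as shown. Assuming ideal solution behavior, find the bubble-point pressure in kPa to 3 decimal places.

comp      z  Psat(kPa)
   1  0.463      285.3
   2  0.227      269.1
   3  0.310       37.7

Pbub = 204.867 kPa

At the bubble point ψ → 0, so ΣzᵢKᵢ = 1 with Kᵢ = Pᵢˢᵃᵗ/P ⇒ P = ΣzᵢPᵢˢᵃᵗ.
P = 0.463·285.3 + 0.227·269.1 + 0.310·37.7 = 204.867 kPa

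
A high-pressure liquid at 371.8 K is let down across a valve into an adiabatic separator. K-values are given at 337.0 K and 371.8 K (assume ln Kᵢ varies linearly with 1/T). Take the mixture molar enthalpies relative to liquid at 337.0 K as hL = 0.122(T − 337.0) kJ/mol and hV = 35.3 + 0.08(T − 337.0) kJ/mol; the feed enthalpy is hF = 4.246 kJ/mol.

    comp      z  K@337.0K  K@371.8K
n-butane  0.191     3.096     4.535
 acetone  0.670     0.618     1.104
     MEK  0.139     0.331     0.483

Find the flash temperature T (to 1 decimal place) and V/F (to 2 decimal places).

Adiabatic flash: solve Rachford–Rice at each trial T, then check hF = ψ·hV(T) + (1−ψ)·hL(T).
  T = 337.0 K: K = (3.096, 0.618, 0.331), RR gives ψ = 0.056, H_out = 1.983 kJ/mol
  T = 371.8 K: K = (4.535, 1.104, 0.483), RR gives ψ = 1.000, H_out = 38.084 kJ/mol
  T = 354.4 K: K = (3.782, 0.838, 0.404), RR gives ψ = 0.464, H_out = 18.150 kJ/mol
  T = 345.7 K: K = (3.431, 0.722, 0.366), RR gives ψ = 0.223, H_out = 8.863 kJ/mol
  T = 341.4 K: K = (3.263, 0.669, 0.349), RR gives ψ = 0.135, H_out = 5.276 kJ/mol
  T = 339.2 K: K = (3.179, 0.643, 0.340), RR gives ψ = 0.094, H_out = 3.594 kJ/mol
Linear interpolation between T = 339.2 (H_out = 3.594) and T = 341.4 (H_out = 5.276) on hF = 4.246 gives T ≈ 340.1 K, at which ψ = 0.11.

T = 340.1 K, V/F = 0.11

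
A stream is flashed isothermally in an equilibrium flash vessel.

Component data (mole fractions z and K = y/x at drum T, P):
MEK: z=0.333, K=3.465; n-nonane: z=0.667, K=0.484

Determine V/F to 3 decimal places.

Material balance + equilibrium reduce to Σ zᵢ(Kᵢ−1)/(1+V/F(Kᵢ−1)) = 0.
Feasibility: ΣzᵢKᵢ = 1.477, Σzᵢ/Kᵢ = 1.474 — both > 1, two phases present.
Binary case is linear: z₁(K₁−1)(1+V/F(K₂−1)) + z₂(K₂−1)(1+V/F(K₁−1)) = 0
⇒ V/F = [z₁(K₁−1)+z₂(K₂−1)] / [−(K₁−1)(K₂−1)] = 0.4767/1.2719 = 0.375

V/F = 0.375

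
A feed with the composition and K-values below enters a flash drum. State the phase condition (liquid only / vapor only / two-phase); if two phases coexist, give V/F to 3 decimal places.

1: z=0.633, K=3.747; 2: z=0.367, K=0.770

ΣzᵢKᵢ = 2.654; Σzᵢ/Kᵢ = 0.646.
Since Σzᵢ/Kᵢ < 1 the mixture is above its dew point — single vapor phase.

vapor only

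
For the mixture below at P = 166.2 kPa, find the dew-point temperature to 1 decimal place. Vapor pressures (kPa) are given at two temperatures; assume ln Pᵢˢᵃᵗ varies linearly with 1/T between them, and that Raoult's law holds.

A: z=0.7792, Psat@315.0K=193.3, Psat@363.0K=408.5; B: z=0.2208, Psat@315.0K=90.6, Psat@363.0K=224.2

Dew-point temperature: Σzᵢ·P/Pᵢˢᵃᵗ(T) = 1. Interpolate ln Pᵢˢᵃᵗ = aᵢ + bᵢ/T.
  T = 315.0 K: ΣzᵢP/Pᵢˢᵃᵗ = 1.0750
  T = 363.0 K: ΣzᵢP/Pᵢˢᵃᵗ = 0.4807
  T = 339.0 K: ΣzᵢP/Pᵢˢᵃᵗ = 0.6982
  T = 327.0 K: ΣzᵢP/Pᵢˢᵃᵗ = 0.8593
  T = 321.0 K: ΣzᵢP/Pᵢˢᵃᵗ = 0.9591
  T = 318.0 K: ΣzᵢP/Pᵢˢᵃᵗ = 1.0148
  T = 319.5 K: ΣzᵢP/Pᵢˢᵃᵗ = 0.9864
Interpolating between 318.0 K and 319.5 K gives T ≈ 318.8 K.

T = 318.8 K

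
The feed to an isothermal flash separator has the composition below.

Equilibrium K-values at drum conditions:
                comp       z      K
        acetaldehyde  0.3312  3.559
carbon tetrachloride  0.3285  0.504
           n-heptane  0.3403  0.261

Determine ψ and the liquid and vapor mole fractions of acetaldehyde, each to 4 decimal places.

ψ = 0.2691, x_acetaldehyde = 0.1961, y_acetaldehyde = 0.6981

Newton–Raphson from ψ = 0.5:
  ψ = 0.5000: g = -0.24372, g' = -1.0278 → ψ = 0.2629
  ψ = 0.2629: g = 0.00721, g' = -1.1683 → ψ = 0.2690
  ψ = 0.2690: g = 0.00003, g' = -1.1579 → ψ = 0.2691
Converged at ψ = 0.2691.
Compositions from xᵢ = zᵢ/(1+ψ(Kᵢ−1)), yᵢ = Kᵢxᵢ:
  acetaldehyde: x = 0.1961, y = 0.6981
  carbon tetrachloride: x = 0.3791, y = 0.1911
  n-heptane: x = 0.4248, y = 0.1109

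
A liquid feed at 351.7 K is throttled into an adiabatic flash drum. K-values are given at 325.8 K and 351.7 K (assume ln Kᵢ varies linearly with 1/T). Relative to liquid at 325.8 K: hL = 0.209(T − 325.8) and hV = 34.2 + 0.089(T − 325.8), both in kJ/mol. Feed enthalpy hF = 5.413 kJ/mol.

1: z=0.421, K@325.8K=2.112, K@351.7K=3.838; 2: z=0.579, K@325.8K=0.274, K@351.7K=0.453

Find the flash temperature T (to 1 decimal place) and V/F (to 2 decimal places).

Adiabatic flash: solve Rachford–Rice at each trial T, then check hF = ψ·hV(T) + (1−ψ)·hL(T).
  T = 325.8 K: K = (2.112, 0.274), RR gives ψ = 0.059, H_out = 2.025 kJ/mol
  T = 351.7 K: K = (3.838, 0.453), RR gives ψ = 0.566, H_out = 23.000 kJ/mol
  T = 338.8 K: K = (2.883, 0.356), RR gives ψ = 0.346, H_out = 14.021 kJ/mol
  T = 332.3 K: K = (2.475, 0.313), RR gives ψ = 0.220, H_out = 8.725 kJ/mol
  T = 329.1 K: K = (2.291, 0.293), RR gives ψ = 0.147, H_out = 5.670 kJ/mol
  T = 327.5 K: K = (2.203, 0.284), RR gives ψ = 0.107, H_out = 3.977 kJ/mol
  T = 328.3 K: K = (2.247, 0.289), RR gives ψ = 0.127, H_out = 4.839 kJ/mol
  T = 328.7 K: K = (2.269, 0.291), RR gives ψ = 0.137, H_out = 5.258 kJ/mol
  T = 328.9 K: K = (2.280, 0.292), RR gives ψ = 0.142, H_out = 5.465 kJ/mol
Linear interpolation between T = 328.7 (H_out = 5.258) and T = 328.9 (H_out = 5.465) on hF = 5.413 gives T ≈ 328.8 K, at which ψ = 0.14.

T = 328.8 K, V/F = 0.14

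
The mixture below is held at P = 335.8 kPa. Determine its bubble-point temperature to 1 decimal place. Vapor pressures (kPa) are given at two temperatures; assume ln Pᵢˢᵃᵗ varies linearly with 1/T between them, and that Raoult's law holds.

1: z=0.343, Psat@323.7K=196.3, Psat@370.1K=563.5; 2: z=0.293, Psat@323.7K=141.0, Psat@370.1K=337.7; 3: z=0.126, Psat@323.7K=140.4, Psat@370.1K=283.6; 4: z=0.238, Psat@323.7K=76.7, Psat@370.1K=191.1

T = 364.3 K

Bubble-point temperature: ΣzᵢPᵢˢᵃᵗ(T) = P. Interpolate ln Pᵢˢᵃᵗ = aᵢ + bᵢ/T.
  T = 323.7 K: ΣzᵢPᵢˢᵃᵗ = 144.59 kPa
  T = 370.1 K: ΣzᵢPᵢˢᵃᵗ = 373.44 kPa
  T = 346.9 K: ΣzᵢPᵢˢᵃᵗ = 239.45 kPa
  T = 358.5 K: ΣzᵢPᵢˢᵃᵗ = 301.08 kPa
  T = 364.3 K: ΣzᵢPᵢˢᵃᵗ = 335.86 kPa
  T = 361.4 K: ΣzᵢPᵢˢᵃᵗ = 318.13 kPa
Interpolating between 361.4 K and 364.3 K gives T ≈ 364.3 K.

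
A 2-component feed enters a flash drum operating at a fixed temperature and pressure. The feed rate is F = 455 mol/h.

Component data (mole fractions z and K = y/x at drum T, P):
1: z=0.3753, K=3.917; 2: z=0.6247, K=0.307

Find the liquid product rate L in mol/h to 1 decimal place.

Rachford–Rice: g(ψ) = Σ zᵢ(Kᵢ−1)/(1+ψ(Kᵢ−1)) = 0.
Feasibility: ΣzᵢKᵢ = 1.6618, Σzᵢ/Kᵢ = 2.1307 — both > 1, two phases present.
Binary case is linear: z₁(K₁−1)(1+ψ(K₂−1)) + z₂(K₂−1)(1+ψ(K₁−1)) = 0
⇒ ψ = [z₁(K₁−1)+z₂(K₂−1)] / [−(K₁−1)(K₂−1)] = 0.66183/2.02148 = 0.3274
Then V = ψ·F = 0.3274·455 = 149.0 mol/h and L = F − V = 306.0 mol/h.

L = 306.0 mol/h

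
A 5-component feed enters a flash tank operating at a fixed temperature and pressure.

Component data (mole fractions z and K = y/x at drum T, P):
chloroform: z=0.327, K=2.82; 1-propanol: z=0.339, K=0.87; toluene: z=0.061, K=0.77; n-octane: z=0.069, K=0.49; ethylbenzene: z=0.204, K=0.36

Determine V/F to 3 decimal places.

Material balance + equilibrium reduce to Σ zᵢ(Kᵢ−1)/(1+V/F(Kᵢ−1)) = 0.
Feasibility: ΣzᵢKᵢ = 1.371, Σzᵢ/Kᵢ = 1.292 — both > 1, two phases present.
Iterate (Newton) starting at V/F = 0.62:
  V/F = 0.620: g = -0.0526, g' = -0.518 → V/F = 0.519
  V/F = 0.519: g = -0.0003, g' = -0.518 → V/F = 0.518
Converged at V/F = 0.518.

V/F = 0.518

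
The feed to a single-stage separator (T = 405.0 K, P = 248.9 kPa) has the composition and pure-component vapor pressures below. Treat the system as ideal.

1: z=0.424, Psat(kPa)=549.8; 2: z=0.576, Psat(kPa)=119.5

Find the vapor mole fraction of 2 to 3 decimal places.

Raoult's law: Kᵢ = Pᵢˢᵃᵗ/P = Pᵢˢᵃᵗ/248.9.
  K_1 = 549.8/248.9 = 2.20892, K_2 = 119.5/248.9 = 0.48011
Material balance + equilibrium reduce to Σ zᵢ(Kᵢ−1)/(1+β(Kᵢ−1)) = 0.
Feasibility: ΣzᵢKᵢ = 1.213, Σzᵢ/Kᵢ = 1.392 — both > 1, two phases present.
Binary case is linear: z₁(K₁−1)(1+β(K₂−1)) + z₂(K₂−1)(1+β(K₁−1)) = 0
⇒ β = [z₁(K₁−1)+z₂(K₂−1)] / [−(K₁−1)(K₂−1)] = 0.2131/0.6285 = 0.339
Compositions from xᵢ = zᵢ/(1+β(Kᵢ−1)), yᵢ = Kᵢxᵢ:
  1: x = 0.301, y = 0.664
  2: x = 0.699, y = 0.336

y_2 = 0.336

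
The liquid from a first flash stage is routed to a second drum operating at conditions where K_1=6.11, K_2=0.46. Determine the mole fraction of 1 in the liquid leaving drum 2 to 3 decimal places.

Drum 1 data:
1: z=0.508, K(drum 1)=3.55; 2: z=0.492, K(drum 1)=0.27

x_1 (drum 2) = 0.096

Drum 1:
Let ψ₁ = V/F and solve Σ zᵢ(Kᵢ−1)/(1+ψ₁(Kᵢ−1)) = 0.
g(0) = ΣzᵢKᵢ − 1 = 0.936 and g(1) = 1 − Σzᵢ/Kᵢ = -0.965, so a root lies in (0, 1).
Binary case is linear: z₁(K₁−1)(1+ψ₁(K₂−1)) + z₂(K₂−1)(1+ψ₁(K₁−1)) = 0
⇒ ψ₁ = [z₁(K₁−1)+z₂(K₂−1)] / [−(K₁−1)(K₂−1)] = 0.9362/1.8615 = 0.503
Drum-1 compositions:
  1: x = 0.223, y = 0.790
  2: x = 0.777, y = 0.210
Drum-2 feed = drum-1 liquid: z₂ = (0.2226, 0.7774).
Drum 2:
Binary case is linear: z₁(K₁−1)(1+ψ₂(K₂−1)) + z₂(K₂−1)(1+ψ₂(K₁−1)) = 0
⇒ ψ₂ = [z₁(K₁−1)+z₂(K₂−1)] / [−(K₁−1)(K₂−1)] = 0.7175/2.7594 = 0.260
  1: x = 0.096, y = 0.584
  2: x = 0.904, y = 0.416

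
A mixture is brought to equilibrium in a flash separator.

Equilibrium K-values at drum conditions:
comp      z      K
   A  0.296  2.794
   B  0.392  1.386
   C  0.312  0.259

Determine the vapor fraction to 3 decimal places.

ψ = 0.552

Rachford–Rice: g(ψ) = Σ zᵢ(Kᵢ−1)/(1+ψ(Kᵢ−1)) = 0.
Check two-phase: ΣzᵢKᵢ = 1.451 > 1 and Σzᵢ/Kᵢ = 1.593 > 1, so g(0) = 0.451 > 0 and g(1) = -0.593 < 0.
Newton–Raphson from ψ = 0.51:
  ψ = 0.510: g = 0.0321, g' = -0.743 → ψ = 0.553
  ψ = 0.553: g = -0.0006, g' = -0.772 → ψ = 0.552
Converged at ψ = 0.552.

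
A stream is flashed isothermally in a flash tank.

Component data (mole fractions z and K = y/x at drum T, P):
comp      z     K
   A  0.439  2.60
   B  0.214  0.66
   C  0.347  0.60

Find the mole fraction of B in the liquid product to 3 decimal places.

Iterate (Newton) starting at ψ = 0.38:
  ψ = 0.380: g = 0.1896, g' = -0.544 → ψ = 0.728
  ψ = 0.728: g = 0.0319, g' = -0.394 → ψ = 0.809
  ψ = 0.809: g = 0.0005, g' = -0.382 → ψ = 0.810
Converged at ψ = 0.810.
Compositions from xᵢ = zᵢ/(1+ψ(Kᵢ−1)), yᵢ = Kᵢxᵢ:
  A: x = 0.191, y = 0.497
  B: x = 0.295, y = 0.195
  C: x = 0.513, y = 0.308

x_B = 0.295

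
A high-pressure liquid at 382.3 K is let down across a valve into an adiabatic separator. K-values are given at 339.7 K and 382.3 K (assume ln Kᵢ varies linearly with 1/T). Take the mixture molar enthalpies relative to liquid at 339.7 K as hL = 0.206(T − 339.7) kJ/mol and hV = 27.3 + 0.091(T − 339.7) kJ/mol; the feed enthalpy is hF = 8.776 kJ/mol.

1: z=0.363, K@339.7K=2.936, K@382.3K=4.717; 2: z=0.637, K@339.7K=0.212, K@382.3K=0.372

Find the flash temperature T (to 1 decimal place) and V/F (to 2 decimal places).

Adiabatic flash: solve Rachford–Rice at each trial T, then check hF = ψ·hV(T) + (1−ψ)·hL(T).
  T = 339.7 K: K = (2.936, 0.212), RR gives ψ = 0.132, H_out = 3.594 kJ/mol
  T = 382.3 K: K = (4.717, 0.372), RR gives ψ = 0.407, H_out = 17.885 kJ/mol
  T = 361.0 K: K = (3.774, 0.286), RR gives ψ = 0.278, H_out = 11.307 kJ/mol
  T = 350.4 K: K = (3.343, 0.247), RR gives ψ = 0.210, H_out = 7.690 kJ/mol
  T = 355.7 K: K = (3.555, 0.266), RR gives ψ = 0.245, H_out = 9.541 kJ/mol
  T = 353.0 K: K = (3.447, 0.256), RR gives ψ = 0.228, H_out = 8.610 kJ/mol
  T = 354.4 K: K = (3.503, 0.261), RR gives ψ = 0.237, H_out = 9.096 kJ/mol
Linear interpolation between T = 353.0 (H_out = 8.610) and T = 354.4 (H_out = 9.096) on hF = 8.776 gives T ≈ 353.5 K, at which ψ = 0.23.

T = 353.5 K, V/F = 0.23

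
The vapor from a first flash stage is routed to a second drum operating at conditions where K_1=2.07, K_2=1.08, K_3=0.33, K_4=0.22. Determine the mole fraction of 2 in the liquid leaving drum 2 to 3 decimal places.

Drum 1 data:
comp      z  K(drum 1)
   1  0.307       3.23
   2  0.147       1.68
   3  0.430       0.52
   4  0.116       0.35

Drum 1:
Rachford–Rice: g(ψ₁) = Σ zᵢ(Kᵢ−1)/(1+ψ₁(Kᵢ−1)) = 0.
Feasibility: ΣzᵢKᵢ = 1.503, Σzᵢ/Kᵢ = 1.341 — both > 1, two phases present.
Iterate (Newton) starting at ψ₁ = 0.5:
  ψ₁ = 0.500: g = 0.0150, g' = -0.658 → ψ₁ = 0.523
Converged at ψ₁ = 0.523.
Drum-1 compositions:
  1: x = 0.142, y = 0.458
  2: x = 0.108, y = 0.182
  3: x = 0.574, y = 0.299
  4: x = 0.176, y = 0.062
Drum-2 feed = drum-1 vapor: z₂ = (0.4578, 0.1822, 0.2985, 0.0615).
Drum 2:
Newton iteration, ψ₂⁰ = 0.5:
  ψ₂ = 0.500: g = -0.0463, g' = -0.627 → ψ₂ = 0.426
  ψ₂ = 0.426: g = -0.0013, g' = -0.595 → ψ₂ = 0.424
Converged at ψ₂ = 0.424.
  1: x = 0.315, y = 0.652
  2: x = 0.176, y = 0.190
  3: x = 0.417, y = 0.138
  4: x = 0.092, y = 0.020

x_2 (drum 2) = 0.176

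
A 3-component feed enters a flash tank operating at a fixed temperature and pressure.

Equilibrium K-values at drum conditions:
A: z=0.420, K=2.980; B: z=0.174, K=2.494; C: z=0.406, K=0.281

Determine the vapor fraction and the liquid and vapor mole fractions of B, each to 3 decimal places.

Material balance + equilibrium reduce to Σ zᵢ(Kᵢ−1)/(1+ψ(Kᵢ−1)) = 0.
g(0) = ΣzᵢKᵢ − 1 = 0.800 and g(1) = 1 − Σzᵢ/Kᵢ = -0.656, so a root lies in (0, 1).
Newton–Raphson from ψ = 0.63:
  ψ = 0.630: g = -0.0297, g' = -1.130 → ψ = 0.604
  ψ = 0.604: g = -0.0004, g' = -1.104 → ψ = 0.603
Converged at ψ = 0.603.
Compositions from xᵢ = zᵢ/(1+ψ(Kᵢ−1)), yᵢ = Kᵢxᵢ:
  A: x = 0.191, y = 0.570
  B: x = 0.092, y = 0.228
  C: x = 0.717, y = 0.202

ψ = 0.603, x_B = 0.092, y_B = 0.228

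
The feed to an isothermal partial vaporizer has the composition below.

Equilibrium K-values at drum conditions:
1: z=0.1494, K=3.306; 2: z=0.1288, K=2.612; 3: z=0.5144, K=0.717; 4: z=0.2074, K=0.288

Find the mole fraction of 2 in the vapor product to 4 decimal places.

y_2 = 0.2280

Rachford–Rice: g(V/F) = Σ zᵢ(Kᵢ−1)/(1+V/F(Kᵢ−1)) = 0.
g(0) = ΣzᵢKᵢ − 1 = 0.2589 and g(1) = 1 − Σzᵢ/Kᵢ = -0.5321, so a root lies in (0, 1).
Newton–Raphson from V/F = 0.46:
  V/F = 0.4600: g = -0.10055, g' = -0.5844 → V/F = 0.2879
  V/F = 0.2879: g = 0.00461, g' = -0.6582 → V/F = 0.2949
  V/F = 0.2949: g = 0.00002, g' = -0.6527 → V/F = 0.2950
Converged at V/F = 0.2950.
Compositions from xᵢ = zᵢ/(1+V/F(Kᵢ−1)), yᵢ = Kᵢxᵢ:
  1: x = 0.0889, y = 0.2940
  2: x = 0.0873, y = 0.2280
  3: x = 0.5613, y = 0.4024
  4: x = 0.2625, y = 0.0756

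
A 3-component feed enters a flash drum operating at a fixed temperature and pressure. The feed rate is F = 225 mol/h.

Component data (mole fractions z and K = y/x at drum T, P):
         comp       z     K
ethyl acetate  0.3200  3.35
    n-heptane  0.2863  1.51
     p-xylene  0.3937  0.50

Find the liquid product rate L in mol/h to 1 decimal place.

L = 29.4 mol/h

Let ψ = V/F and solve Σ zᵢ(Kᵢ−1)/(1+ψ(Kᵢ−1)) = 0.
Feasibility: ΣzᵢKᵢ = 1.7012, Σzᵢ/Kᵢ = 1.0725 — both > 1, two phases present.
Iterate (Newton) starting at ψ = 0.67:
  ψ = 0.6700: g = 0.10491, g' = -0.5306 → ψ = 0.8677
  ψ = 0.8677: g = 0.00095, g' = -0.5342 → ψ = 0.8695
Converged at ψ = 0.8695.
Then V = ψ·F = 0.8695·225 = 195.6 mol/h and L = F − V = 29.4 mol/h.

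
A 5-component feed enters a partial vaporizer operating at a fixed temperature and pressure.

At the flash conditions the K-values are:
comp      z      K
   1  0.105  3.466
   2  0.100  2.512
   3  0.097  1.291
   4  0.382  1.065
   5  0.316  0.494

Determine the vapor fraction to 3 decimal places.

Rachford–Rice: g(ψ) = Σ zᵢ(Kᵢ−1)/(1+ψ(Kᵢ−1)) = 0.
Feasibility: ΣzᵢKᵢ = 1.303, Σzᵢ/Kᵢ = 1.144 — both > 1, two phases present.
Newton iteration, ψ⁰ = 0.5:
  ψ = 0.500: g = 0.0367, g' = -0.355 → ψ = 0.603
  ψ = 0.603: g = 0.0009, g' = -0.341 → ψ = 0.606
Converged at ψ = 0.606.

ψ = 0.606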